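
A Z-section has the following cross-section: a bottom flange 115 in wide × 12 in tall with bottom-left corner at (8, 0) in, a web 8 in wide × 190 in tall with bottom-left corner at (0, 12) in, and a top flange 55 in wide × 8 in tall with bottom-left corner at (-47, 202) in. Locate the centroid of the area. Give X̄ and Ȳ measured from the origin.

X̄ = 26.31 in, Ȳ = 78.31 in

bottom flange: A = 115 × 12 = 1380.00, centroid at (65.50, 6.00).
web: A = 8 × 190 = 1520.00, centroid at (4.00, 107.00).
top flange: A = 55 × 8 = 440.00, centroid at (-19.50, 206.00).
ΣA = 3340.00 in²
ΣAX̄ = (1380.00)(65.50) + (1520.00)(4.00) + (440.00)(-19.50) = 87890.00 in³
ΣAȲ = (1380.00)(6.00) + (1520.00)(107.00) + (440.00)(206.00) = 261560.00 in³
X̄ = 87890.00 / 3340.00 = 26.31 in
Ȳ = 261560.00 / 3340.00 = 78.31 in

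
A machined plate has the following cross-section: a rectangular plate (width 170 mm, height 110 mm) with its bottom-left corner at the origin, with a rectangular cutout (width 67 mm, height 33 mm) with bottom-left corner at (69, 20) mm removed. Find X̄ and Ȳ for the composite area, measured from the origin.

Part | A | x̄ᵢ | ȳᵢ | A·x̄ᵢ | A·ȳᵢ
plate | 18700.00 | 85.00 | 55.00 | 1589500.00 | 1028500.00
hole | -2211.00 | 102.50 | 36.50 | -226627.50 | -80701.50
Σ | 16489.00 |  |  | 1362872.50 | 947798.50
X̄ = 1362872.50 / 16489.00 = 82.65 mm
Ȳ = 947798.50 / 16489.00 = 57.48 mm

X̄ = 82.65 mm, Ȳ = 57.48 mm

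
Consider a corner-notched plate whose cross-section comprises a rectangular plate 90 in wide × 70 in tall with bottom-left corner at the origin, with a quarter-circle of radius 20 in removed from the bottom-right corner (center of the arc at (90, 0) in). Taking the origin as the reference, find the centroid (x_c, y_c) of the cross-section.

plate: A = 90 × 70 = 6300.00, centroid at (45.00, 35.00).
removed quarter-circle: A = −¼π·20² = -314.16, centroid at (81.51, 8.49).
ΣA = 5985.84 in²
ΣAx_c = (6300.00)(45.00) + (-314.16)(81.51) = 257892.33 in³
ΣAy_c = (6300.00)(35.00) + (-314.16)(8.49) = 217833.33 in³
x_c = 257892.33 / 5985.84 = 43.08 in
y_c = 217833.33 / 5985.84 = 36.39 in

x_c = 43.08 in, y_c = 36.39 in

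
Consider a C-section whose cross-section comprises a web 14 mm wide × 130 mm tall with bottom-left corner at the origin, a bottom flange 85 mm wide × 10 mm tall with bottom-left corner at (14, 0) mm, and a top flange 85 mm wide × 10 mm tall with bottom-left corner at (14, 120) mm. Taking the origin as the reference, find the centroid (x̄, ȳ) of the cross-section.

x̄ = 30.91 mm, ȳ = 65.00 mm

Part | A | x̄ᵢ | ȳᵢ | A·x̄ᵢ | A·ȳᵢ
web | 1820.00 | 7.00 | 65.00 | 12740.00 | 118300.00
bottom flange | 850.00 | 56.50 | 5.00 | 48025.00 | 4250.00
top flange | 850.00 | 56.50 | 125.00 | 48025.00 | 106250.00
Σ | 3520.00 |  |  | 108790.00 | 228800.00
x̄ = 108790.00 / 3520.00 = 30.91 mm
ȳ = 228800.00 / 3520.00 = 65.00 mm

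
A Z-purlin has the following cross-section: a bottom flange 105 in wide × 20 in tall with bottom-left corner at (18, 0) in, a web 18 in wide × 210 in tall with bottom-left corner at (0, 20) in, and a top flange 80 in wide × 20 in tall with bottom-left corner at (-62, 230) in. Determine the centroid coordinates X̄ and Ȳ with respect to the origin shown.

Part | A | x̄ᵢ | ȳᵢ | A·x̄ᵢ | A·ȳᵢ
bottom flange | 2100.00 | 70.50 | 10.00 | 148050.00 | 21000.00
web | 3780.00 | 9.00 | 125.00 | 34020.00 | 472500.00
top flange | 1600.00 | -22.00 | 240.00 | -35200.00 | 384000.00
Σ | 7480.00 |  |  | 146870.00 | 877500.00
X̄ = 146870.00 / 7480.00 = 19.64 in
Ȳ = 877500.00 / 7480.00 = 117.31 in

X̄ = 19.64 in, Ȳ = 117.31 in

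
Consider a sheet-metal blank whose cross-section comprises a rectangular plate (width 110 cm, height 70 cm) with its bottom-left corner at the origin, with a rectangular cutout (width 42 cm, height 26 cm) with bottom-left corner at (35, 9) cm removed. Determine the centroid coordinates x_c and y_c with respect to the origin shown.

plate: A = 110 × 70 = 7700.00, centroid at (55.00, 35.00).
hole: A = −(42 × 26) = -1092.00, centroid at (56.00, 22.00).
ΣA = 6608.00 cm²
ΣAx_c = (7700.00)(55.00) + (-1092.00)(56.00) = 362348.00 cm³
ΣAy_c = (7700.00)(35.00) + (-1092.00)(22.00) = 245476.00 cm³
x_c = 362348.00 / 6608.00 = 54.83 cm
y_c = 245476.00 / 6608.00 = 37.15 cm

x_c = 54.83 cm, y_c = 37.15 cm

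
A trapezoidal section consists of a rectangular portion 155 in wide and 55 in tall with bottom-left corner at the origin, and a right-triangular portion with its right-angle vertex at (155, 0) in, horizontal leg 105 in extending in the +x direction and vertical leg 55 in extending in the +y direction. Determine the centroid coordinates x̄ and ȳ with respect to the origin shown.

x̄ = 105.96 in, ȳ = 25.18 in

rectangular portion: A = 155 × 55 = 8525.00, centroid at (77.50, 27.50).
triangular portion: A = ½·105·55 = 2887.50, centroid at (190.00, 18.33).
ΣA = 11412.50 in²
ΣAx̄ = (8525.00)(77.50) + (2887.50)(190.00) = 1209312.50 in³
ΣAȳ = (8525.00)(27.50) + (2887.50)(18.33) = 287375.00 in³
x̄ = 1209312.50 / 11412.50 = 105.96 in
ȳ = 287375.00 / 11412.50 = 25.18 in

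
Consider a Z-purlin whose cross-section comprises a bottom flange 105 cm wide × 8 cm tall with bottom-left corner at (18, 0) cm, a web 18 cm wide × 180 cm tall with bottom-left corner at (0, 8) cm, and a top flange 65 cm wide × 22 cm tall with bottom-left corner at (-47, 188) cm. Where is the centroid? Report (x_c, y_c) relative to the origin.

Part | A | x̄ᵢ | ȳᵢ | A·x̄ᵢ | A·ȳᵢ
bottom flange | 840.00 | 70.50 | 4.00 | 59220.00 | 3360.00
web | 3240.00 | 9.00 | 98.00 | 29160.00 | 317520.00
top flange | 1430.00 | -14.50 | 199.00 | -20735.00 | 284570.00
Σ | 5510.00 |  |  | 67645.00 | 605450.00
x_c = 67645.00 / 5510.00 = 12.28 cm
y_c = 605450.00 / 5510.00 = 109.88 cm

x_c = 12.28 cm, y_c = 109.88 cm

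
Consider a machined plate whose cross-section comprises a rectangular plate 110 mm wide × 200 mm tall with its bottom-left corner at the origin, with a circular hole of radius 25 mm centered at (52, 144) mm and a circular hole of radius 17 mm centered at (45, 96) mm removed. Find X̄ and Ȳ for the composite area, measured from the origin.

Part | A | x̄ᵢ | ȳᵢ | A·x̄ᵢ | A·ȳᵢ
plate | 22000.00 | 55.00 | 100.00 | 1210000.00 | 2200000.00
hole 1 | -1963.50 | 52.00 | 144.00 | -102101.76 | -282743.34
hole 2 | -907.92 | 45.00 | 96.00 | -40856.41 | -87160.35
Σ | 19128.58 |  |  | 1067041.83 | 1830096.31
X̄ = 1067041.83 / 19128.58 = 55.78 mm
Ȳ = 1830096.31 / 19128.58 = 95.67 mm

X̄ = 55.78 mm, Ȳ = 95.67 mm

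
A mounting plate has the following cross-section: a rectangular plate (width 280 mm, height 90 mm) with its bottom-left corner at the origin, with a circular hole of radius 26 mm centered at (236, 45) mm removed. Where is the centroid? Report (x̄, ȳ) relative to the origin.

x̄ = 131.17 mm, ȳ = 45.00 mm

Part | A | x̄ᵢ | ȳᵢ | A·x̄ᵢ | A·ȳᵢ
plate | 25200.00 | 140.00 | 45.00 | 3528000.00 | 1134000.00
hole | -2123.72 | 236.00 | 45.00 | -501197.13 | -95567.25
Σ | 23076.28 |  |  | 3026802.87 | 1038432.75
x̄ = 3026802.87 / 23076.28 = 131.17 mm
ȳ = 1038432.75 / 23076.28 = 45.00 mm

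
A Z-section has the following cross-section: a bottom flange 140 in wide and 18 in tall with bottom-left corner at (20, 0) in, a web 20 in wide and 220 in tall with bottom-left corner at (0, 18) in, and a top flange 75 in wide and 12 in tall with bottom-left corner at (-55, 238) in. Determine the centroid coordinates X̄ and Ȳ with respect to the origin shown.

bottom flange: A = 140 × 18 = 2520.00, centroid at (90.00, 9.00).
web: A = 20 × 220 = 4400.00, centroid at (10.00, 128.00).
top flange: A = 75 × 12 = 900.00, centroid at (-17.50, 244.00).
ΣA = 7820.00 in²
ΣAX̄ = (2520.00)(90.00) + (4400.00)(10.00) + (900.00)(-17.50) = 255050.00 in³
ΣAȲ = (2520.00)(9.00) + (4400.00)(128.00) + (900.00)(244.00) = 805480.00 in³
X̄ = 255050.00 / 7820.00 = 32.62 in
Ȳ = 805480.00 / 7820.00 = 103.00 in

X̄ = 32.62 in, Ȳ = 103.00 in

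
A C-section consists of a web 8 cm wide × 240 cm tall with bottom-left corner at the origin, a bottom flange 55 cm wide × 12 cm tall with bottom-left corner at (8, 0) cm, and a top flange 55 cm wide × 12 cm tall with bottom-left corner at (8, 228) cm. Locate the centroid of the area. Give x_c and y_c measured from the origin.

web: A = 8 × 240 = 1920.00, centroid at (4.00, 120.00).
bottom flange: A = 55 × 12 = 660.00, centroid at (35.50, 6.00).
top flange: A = 55 × 12 = 660.00, centroid at (35.50, 234.00).
ΣA = 3240.00 cm²
ΣAx_c = (1920.00)(4.00) + (660.00)(35.50) + (660.00)(35.50) = 54540.00 cm³
ΣAy_c = (1920.00)(120.00) + (660.00)(6.00) + (660.00)(234.00) = 388800.00 cm³
x_c = 54540.00 / 3240.00 = 16.83 cm
y_c = 388800.00 / 3240.00 = 120.00 cm

x_c = 16.83 cm, y_c = 120.00 cm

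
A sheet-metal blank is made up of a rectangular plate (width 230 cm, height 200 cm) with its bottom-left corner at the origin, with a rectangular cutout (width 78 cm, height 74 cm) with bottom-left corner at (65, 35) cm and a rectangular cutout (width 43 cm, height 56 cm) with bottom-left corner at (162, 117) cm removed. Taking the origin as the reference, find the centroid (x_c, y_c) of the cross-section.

plate: A = 230 × 200 = 46000.00, centroid at (115.00, 100.00).
hole 1: A = −(78 × 74) = -5772.00, centroid at (104.00, 72.00).
hole 2: A = −(43 × 56) = -2408.00, centroid at (183.50, 145.00).
ΣA = 37820.00 cm²
ΣAx_c = (46000.00)(115.00) + (-5772.00)(104.00) + (-2408.00)(183.50) = 4247844.00 cm³
ΣAy_c = (46000.00)(100.00) + (-5772.00)(72.00) + (-2408.00)(145.00) = 3835256.00 cm³
x_c = 4247844.00 / 37820.00 = 112.32 cm
y_c = 3835256.00 / 37820.00 = 101.41 cm

x_c = 112.32 cm, y_c = 101.41 cm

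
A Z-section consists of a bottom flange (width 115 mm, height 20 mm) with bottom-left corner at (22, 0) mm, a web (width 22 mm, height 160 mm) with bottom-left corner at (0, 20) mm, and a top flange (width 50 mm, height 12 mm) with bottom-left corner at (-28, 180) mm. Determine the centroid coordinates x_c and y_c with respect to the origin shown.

x_c = 34.23 mm, y_c = 75.79 mm

Part | A | x̄ᵢ | ȳᵢ | A·x̄ᵢ | A·ȳᵢ
bottom flange | 2300.00 | 79.50 | 10.00 | 182850.00 | 23000.00
web | 3520.00 | 11.00 | 100.00 | 38720.00 | 352000.00
top flange | 600.00 | -3.00 | 186.00 | -1800.00 | 111600.00
Σ | 6420.00 |  |  | 219770.00 | 486600.00
x_c = 219770.00 / 6420.00 = 34.23 mm
y_c = 486600.00 / 6420.00 = 75.79 mm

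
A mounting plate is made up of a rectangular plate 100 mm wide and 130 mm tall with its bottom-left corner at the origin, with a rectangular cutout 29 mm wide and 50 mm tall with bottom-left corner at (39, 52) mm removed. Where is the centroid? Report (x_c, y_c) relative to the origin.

plate: A = 100 × 130 = 13000.00, centroid at (50.00, 65.00).
hole: A = −(29 × 50) = -1450.00, centroid at (53.50, 77.00).
ΣA = 11550.00 mm²
ΣAx_c = (13000.00)(50.00) + (-1450.00)(53.50) = 572425.00 mm³
ΣAy_c = (13000.00)(65.00) + (-1450.00)(77.00) = 733350.00 mm³
x_c = 572425.00 / 11550.00 = 49.56 mm
y_c = 733350.00 / 11550.00 = 63.49 mm

x_c = 49.56 mm, y_c = 63.49 mm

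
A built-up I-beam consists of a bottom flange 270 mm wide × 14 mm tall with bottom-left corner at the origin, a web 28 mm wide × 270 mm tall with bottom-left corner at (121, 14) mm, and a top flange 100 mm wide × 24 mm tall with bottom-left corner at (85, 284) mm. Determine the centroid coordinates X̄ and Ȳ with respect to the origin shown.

X̄ = 135.00 mm, Ȳ = 135.61 mm

Part | A | x̄ᵢ | ȳᵢ | A·x̄ᵢ | A·ȳᵢ
bottom flange | 3780.00 | 135.00 | 7.00 | 510300.00 | 26460.00
web | 7560.00 | 135.00 | 149.00 | 1020600.00 | 1126440.00
top flange | 2400.00 | 135.00 | 296.00 | 324000.00 | 710400.00
Σ | 13740.00 |  |  | 1854900.00 | 1863300.00
X̄ = 1854900.00 / 13740.00 = 135.00 mm
Ȳ = 1863300.00 / 13740.00 = 135.61 mm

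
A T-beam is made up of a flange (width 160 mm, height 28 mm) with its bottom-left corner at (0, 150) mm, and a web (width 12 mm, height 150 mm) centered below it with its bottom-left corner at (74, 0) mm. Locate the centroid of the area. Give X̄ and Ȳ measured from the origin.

X̄ = 80.00 mm, Ȳ = 138.49 mm

web: A = 12 × 150 = 1800.00, centroid at (80.00, 75.00).
flange: A = 160 × 28 = 4480.00, centroid at (80.00, 164.00).
ΣA = 6280.00 mm², ΣAX̄ = 502400.00 mm³, ΣAȲ = 869720.00 mm³.
X̄ = 502400.00/6280.00 = 80.00 mm; Ȳ = 869720.00/6280.00 = 138.49 mm.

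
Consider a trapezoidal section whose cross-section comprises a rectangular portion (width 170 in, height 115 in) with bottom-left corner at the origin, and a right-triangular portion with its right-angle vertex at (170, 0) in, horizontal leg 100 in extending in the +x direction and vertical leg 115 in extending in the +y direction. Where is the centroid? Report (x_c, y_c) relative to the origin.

x_c = 111.89 in, y_c = 53.14 in

rectangular portion: A = 170 × 115 = 19550.00, centroid at (85.00, 57.50).
triangular portion: A = ½·100·115 = 5750.00, centroid at (203.33, 38.33).
ΣA = 25300.00 in²
ΣAx_c = (19550.00)(85.00) + (5750.00)(203.33) = 2830916.67 in³
ΣAy_c = (19550.00)(57.50) + (5750.00)(38.33) = 1344541.67 in³
x_c = 2830916.67 / 25300.00 = 111.89 in
y_c = 1344541.67 / 25300.00 = 53.14 in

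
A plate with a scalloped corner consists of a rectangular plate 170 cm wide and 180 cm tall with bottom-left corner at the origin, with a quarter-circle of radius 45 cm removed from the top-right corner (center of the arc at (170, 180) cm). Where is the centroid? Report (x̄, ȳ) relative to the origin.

plate: A = 170 × 180 = 30600.00, centroid at (85.00, 90.00).
removed quarter-circle: A = −¼π·45² = -1590.43, centroid at (150.90, 160.90).
ΣA = 29009.57 cm²
ΣAx̄ = (30600.00)(85.00) + (-1590.43)(150.90) = 2361001.68 cm³
ΣAȳ = (30600.00)(90.00) + (-1590.43)(160.90) = 2498097.37 cm³
x̄ = 2361001.68 / 29009.57 = 81.39 cm
ȳ = 2498097.37 / 29009.57 = 86.11 cm

x̄ = 81.39 cm, ȳ = 86.11 cm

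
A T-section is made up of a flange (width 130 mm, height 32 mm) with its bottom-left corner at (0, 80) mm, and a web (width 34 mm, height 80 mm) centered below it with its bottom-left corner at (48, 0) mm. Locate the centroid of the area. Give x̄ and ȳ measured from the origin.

web: A = 34 × 80 = 2720.00, centroid at (65.00, 40.00).
flange: A = 130 × 32 = 4160.00, centroid at (65.00, 96.00).
ΣA = 6880.00 mm²
ΣAx̄ = (2720.00)(65.00) + (4160.00)(65.00) = 447200.00 mm³
ΣAȳ = (2720.00)(40.00) + (4160.00)(96.00) = 508160.00 mm³
x̄ = 447200.00 / 6880.00 = 65.00 mm
ȳ = 508160.00 / 6880.00 = 73.86 mm

x̄ = 65.00 mm, ȳ = 73.86 mm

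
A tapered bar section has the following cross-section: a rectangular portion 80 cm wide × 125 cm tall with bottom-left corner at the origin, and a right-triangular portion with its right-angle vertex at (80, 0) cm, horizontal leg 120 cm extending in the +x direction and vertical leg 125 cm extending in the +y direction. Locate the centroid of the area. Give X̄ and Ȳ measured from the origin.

rectangular portion: A = 80 × 125 = 10000.00, centroid at (40.00, 62.50).
triangular portion: A = ½·120·125 = 7500.00, centroid at (120.00, 41.67).
ΣA = 17500.00 cm²
ΣAX̄ = (10000.00)(40.00) + (7500.00)(120.00) = 1300000.00 cm³
ΣAȲ = (10000.00)(62.50) + (7500.00)(41.67) = 937500.00 cm³
X̄ = 1300000.00 / 17500.00 = 74.29 cm
Ȳ = 937500.00 / 17500.00 = 53.57 cm

X̄ = 74.29 cm, Ȳ = 53.57 cm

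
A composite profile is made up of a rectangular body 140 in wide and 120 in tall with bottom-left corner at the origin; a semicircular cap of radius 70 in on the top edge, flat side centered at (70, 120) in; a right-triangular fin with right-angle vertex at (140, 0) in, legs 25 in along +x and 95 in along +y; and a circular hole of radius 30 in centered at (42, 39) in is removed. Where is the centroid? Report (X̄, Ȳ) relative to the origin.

X̄ = 77.53 in, Ȳ = 91.33 in

rectangular body: A = 140 × 120 = 16800.00, centroid at (70.00, 60.00).
semicircular top: A = ½π·70² = 7696.90, centroid at (70.00, 149.71).
triangular fin: A = ½·25·95 = 1187.50, centroid at (148.33, 31.67).
hole: A = −π·30² = -2827.43, centroid at (42.00, 39.00).
ΣA = 22856.97 in²
ΣAX̄ = (16800.00)(70.00) + (7696.90)(70.00) + (1187.50)(148.33) + (-2827.43)(42.00) = 1772176.77 in³
ΣAȲ = (16800.00)(60.00) + (7696.90)(149.71) + (1187.50)(31.67) + (-2827.43)(39.00) = 2087629.17 in³
X̄ = 1772176.77 / 22856.97 = 77.53 in
Ȳ = 2087629.17 / 22856.97 = 91.33 in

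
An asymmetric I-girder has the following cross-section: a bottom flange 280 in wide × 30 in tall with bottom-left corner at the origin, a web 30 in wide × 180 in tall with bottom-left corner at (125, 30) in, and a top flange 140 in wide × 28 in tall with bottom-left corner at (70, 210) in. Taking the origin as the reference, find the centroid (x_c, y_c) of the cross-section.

bottom flange: A = 280 × 30 = 8400.00, centroid at (140.00, 15.00).
web: A = 30 × 180 = 5400.00, centroid at (140.00, 120.00).
top flange: A = 140 × 28 = 3920.00, centroid at (140.00, 224.00).
ΣA = 17720.00 in², ΣAx_c = 2480800.00 in³, ΣAy_c = 1652080.00 in³.
x_c = 2480800.00/17720.00 = 140.00 in; y_c = 1652080.00/17720.00 = 93.23 in.

x_c = 140.00 in, y_c = 93.23 in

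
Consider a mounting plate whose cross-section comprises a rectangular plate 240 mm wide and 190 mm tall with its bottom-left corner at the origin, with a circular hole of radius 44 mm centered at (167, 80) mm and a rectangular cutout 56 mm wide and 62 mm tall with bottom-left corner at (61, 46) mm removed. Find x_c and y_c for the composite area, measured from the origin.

Part | A | x̄ᵢ | ȳᵢ | A·x̄ᵢ | A·ȳᵢ
plate | 45600.00 | 120.00 | 95.00 | 5472000.00 | 4332000.00
hole 1 | -6082.12 | 167.00 | 80.00 | -1015714.60 | -486569.87
hole 2 | -3472.00 | 89.00 | 77.00 | -309008.00 | -267344.00
Σ | 36045.88 |  |  | 4147277.40 | 3578086.13
x_c = 4147277.40 / 36045.88 = 115.06 mm
y_c = 3578086.13 / 36045.88 = 99.26 mm

x_c = 115.06 mm, y_c = 99.26 mm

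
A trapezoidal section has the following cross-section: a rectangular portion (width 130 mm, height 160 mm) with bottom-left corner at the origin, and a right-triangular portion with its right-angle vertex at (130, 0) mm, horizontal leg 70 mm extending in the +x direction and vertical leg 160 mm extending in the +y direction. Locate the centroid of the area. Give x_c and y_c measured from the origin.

x_c = 83.74 mm, y_c = 74.34 mm

rectangular portion: A = 130 × 160 = 20800.00, centroid at (65.00, 80.00).
triangular portion: A = ½·70·160 = 5600.00, centroid at (153.33, 53.33).
ΣA = 26400.00 mm²
ΣAx_c = (20800.00)(65.00) + (5600.00)(153.33) = 2210666.67 mm³
ΣAy_c = (20800.00)(80.00) + (5600.00)(53.33) = 1962666.67 mm³
x_c = 2210666.67 / 26400.00 = 83.74 mm
y_c = 1962666.67 / 26400.00 = 74.34 mm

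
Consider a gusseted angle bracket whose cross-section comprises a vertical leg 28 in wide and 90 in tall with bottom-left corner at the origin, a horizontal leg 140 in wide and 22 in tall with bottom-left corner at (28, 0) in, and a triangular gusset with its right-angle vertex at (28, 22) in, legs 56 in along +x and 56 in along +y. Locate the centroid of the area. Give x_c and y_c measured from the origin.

vertical leg: A = 28 × 90 = 2520.00, centroid at (14.00, 45.00).
horizontal leg: A = 140 × 22 = 3080.00, centroid at (98.00, 11.00).
gusset: A = ½·56·56 = 1568.00, centroid at (46.67, 40.67).
ΣA = 7168.00 in², ΣAx_c = 410293.33 in³, ΣAy_c = 211045.33 in³.
x_c = 410293.33/7168.00 = 57.24 in; y_c = 211045.33/7168.00 = 29.44 in.

x_c = 57.24 in, y_c = 29.44 in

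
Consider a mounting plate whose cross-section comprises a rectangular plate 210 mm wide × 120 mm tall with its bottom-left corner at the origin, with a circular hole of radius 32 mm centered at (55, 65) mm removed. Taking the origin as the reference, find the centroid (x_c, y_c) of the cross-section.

x_c = 112.32 mm, y_c = 59.27 mm

plate: A = 210 × 120 = 25200.00, centroid at (105.00, 60.00).
hole: A = −π·32² = -3216.99, centroid at (55.00, 65.00).
ΣA = 21983.01 mm², ΣAx_c = 2469065.50 mm³, ΣAy_c = 1302895.59 mm³.
x_c = 2469065.50/21983.01 = 112.32 mm; y_c = 1302895.59/21983.01 = 59.27 mm.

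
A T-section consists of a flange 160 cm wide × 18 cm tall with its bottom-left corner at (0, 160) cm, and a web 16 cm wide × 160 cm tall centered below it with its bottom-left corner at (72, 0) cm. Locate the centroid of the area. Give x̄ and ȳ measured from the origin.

web: A = 16 × 160 = 2560.00, centroid at (80.00, 80.00).
flange: A = 160 × 18 = 2880.00, centroid at (80.00, 169.00).
ΣA = 5440.00 cm²
ΣAx̄ = (2560.00)(80.00) + (2880.00)(80.00) = 435200.00 cm³
ΣAȳ = (2560.00)(80.00) + (2880.00)(169.00) = 691520.00 cm³
x̄ = 435200.00 / 5440.00 = 80.00 cm
ȳ = 691520.00 / 5440.00 = 127.12 cm

x̄ = 80.00 cm, ȳ = 127.12 cm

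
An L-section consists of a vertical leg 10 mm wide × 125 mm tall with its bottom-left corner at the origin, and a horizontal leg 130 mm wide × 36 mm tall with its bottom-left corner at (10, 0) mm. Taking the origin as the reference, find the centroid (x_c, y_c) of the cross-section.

x_c = 60.24 mm, y_c = 27.38 mm

vertical leg: A = 10 × 125 = 1250.00, centroid at (5.00, 62.50).
horizontal leg: A = 130 × 36 = 4680.00, centroid at (75.00, 18.00).
ΣA = 5930.00 mm²
ΣAx_c = (1250.00)(5.00) + (4680.00)(75.00) = 357250.00 mm³
ΣAy_c = (1250.00)(62.50) + (4680.00)(18.00) = 162365.00 mm³
x_c = 357250.00 / 5930.00 = 60.24 mm
y_c = 162365.00 / 5930.00 = 27.38 mm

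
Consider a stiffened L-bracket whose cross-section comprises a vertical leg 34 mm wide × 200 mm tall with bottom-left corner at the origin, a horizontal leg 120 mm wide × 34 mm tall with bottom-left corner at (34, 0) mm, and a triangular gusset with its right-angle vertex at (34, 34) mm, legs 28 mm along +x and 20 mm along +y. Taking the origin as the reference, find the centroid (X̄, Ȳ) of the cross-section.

vertical leg: A = 34 × 200 = 6800.00, centroid at (17.00, 100.00).
horizontal leg: A = 120 × 34 = 4080.00, centroid at (94.00, 17.00).
gusset: A = ½·28·20 = 280.00, centroid at (43.33, 40.67).
ΣA = 11160.00 mm², ΣAX̄ = 511253.33 mm³, ΣAȲ = 760746.67 mm³.
X̄ = 511253.33/11160.00 = 45.81 mm; Ȳ = 760746.67/11160.00 = 68.17 mm.

X̄ = 45.81 mm, Ȳ = 68.17 mm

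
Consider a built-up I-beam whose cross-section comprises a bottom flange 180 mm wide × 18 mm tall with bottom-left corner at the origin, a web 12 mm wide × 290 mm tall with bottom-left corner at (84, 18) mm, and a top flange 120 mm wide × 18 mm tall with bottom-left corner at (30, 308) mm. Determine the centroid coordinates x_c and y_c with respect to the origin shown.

Part | A | x̄ᵢ | ȳᵢ | A·x̄ᵢ | A·ȳᵢ
bottom flange | 3240.00 | 90.00 | 9.00 | 291600.00 | 29160.00
web | 3480.00 | 90.00 | 163.00 | 313200.00 | 567240.00
top flange | 2160.00 | 90.00 | 317.00 | 194400.00 | 684720.00
Σ | 8880.00 |  |  | 799200.00 | 1281120.00
x_c = 799200.00 / 8880.00 = 90.00 mm
y_c = 1281120.00 / 8880.00 = 144.27 mm

x_c = 90.00 mm, y_c = 144.27 mm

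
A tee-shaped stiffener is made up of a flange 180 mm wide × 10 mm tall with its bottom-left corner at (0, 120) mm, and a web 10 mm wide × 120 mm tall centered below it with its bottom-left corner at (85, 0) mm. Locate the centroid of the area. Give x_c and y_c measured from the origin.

web: A = 10 × 120 = 1200.00, centroid at (90.00, 60.00).
flange: A = 180 × 10 = 1800.00, centroid at (90.00, 125.00).
ΣA = 3000.00 mm²
ΣAx_c = (1200.00)(90.00) + (1800.00)(90.00) = 270000.00 mm³
ΣAy_c = (1200.00)(60.00) + (1800.00)(125.00) = 297000.00 mm³
x_c = 270000.00 / 3000.00 = 90.00 mm
y_c = 297000.00 / 3000.00 = 99.00 mm

x_c = 90.00 mm, y_c = 99.00 mm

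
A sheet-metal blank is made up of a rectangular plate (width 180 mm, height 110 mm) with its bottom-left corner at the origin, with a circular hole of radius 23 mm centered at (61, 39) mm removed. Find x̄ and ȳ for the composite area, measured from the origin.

x̄ = 92.66 mm, ȳ = 56.47 mm

Part | A | x̄ᵢ | ȳᵢ | A·x̄ᵢ | A·ȳᵢ
plate | 19800.00 | 90.00 | 55.00 | 1782000.00 | 1089000.00
hole | -1661.90 | 61.00 | 39.00 | -101376.05 | -64814.20
Σ | 18138.10 |  |  | 1680623.95 | 1024185.80
x̄ = 1680623.95 / 18138.10 = 92.66 mm
ȳ = 1024185.80 / 18138.10 = 56.47 mm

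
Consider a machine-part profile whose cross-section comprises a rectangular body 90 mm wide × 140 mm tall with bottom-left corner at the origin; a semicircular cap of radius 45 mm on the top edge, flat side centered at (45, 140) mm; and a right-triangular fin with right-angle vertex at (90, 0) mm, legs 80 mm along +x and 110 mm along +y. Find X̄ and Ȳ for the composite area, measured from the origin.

rectangular body: A = 90 × 140 = 12600.00, centroid at (45.00, 70.00).
semicircular top: A = ½π·45² = 3180.86, centroid at (45.00, 159.10).
triangular fin: A = ½·80·110 = 4400.00, centroid at (116.67, 36.67).
ΣA = 20180.86 mm²
ΣAX̄ = (12600.00)(45.00) + (3180.86)(45.00) + (4400.00)(116.67) = 1223472.15 mm³
ΣAȲ = (12600.00)(70.00) + (3180.86)(159.10) + (4400.00)(36.67) = 1549404.09 mm³
X̄ = 1223472.15 / 20180.86 = 60.63 mm
Ȳ = 1549404.09 / 20180.86 = 76.78 mm

X̄ = 60.63 mm, Ȳ = 76.78 mm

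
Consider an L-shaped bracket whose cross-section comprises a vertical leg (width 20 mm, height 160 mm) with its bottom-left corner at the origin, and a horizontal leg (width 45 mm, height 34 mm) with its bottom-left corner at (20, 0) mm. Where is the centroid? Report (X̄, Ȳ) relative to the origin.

X̄ = 20.51 mm, Ȳ = 59.62 mm

Part | A | x̄ᵢ | ȳᵢ | A·x̄ᵢ | A·ȳᵢ
vertical leg | 3200.00 | 10.00 | 80.00 | 32000.00 | 256000.00
horizontal leg | 1530.00 | 42.50 | 17.00 | 65025.00 | 26010.00
Σ | 4730.00 |  |  | 97025.00 | 282010.00
X̄ = 97025.00 / 4730.00 = 20.51 mm
Ȳ = 282010.00 / 4730.00 = 59.62 mm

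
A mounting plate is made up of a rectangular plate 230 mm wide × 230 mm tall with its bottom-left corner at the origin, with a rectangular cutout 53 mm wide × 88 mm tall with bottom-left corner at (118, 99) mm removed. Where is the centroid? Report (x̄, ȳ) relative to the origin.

Part | A | x̄ᵢ | ȳᵢ | A·x̄ᵢ | A·ȳᵢ
plate | 52900.00 | 115.00 | 115.00 | 6083500.00 | 6083500.00
hole | -4664.00 | 144.50 | 143.00 | -673948.00 | -666952.00
Σ | 48236.00 |  |  | 5409552.00 | 5416548.00
x̄ = 5409552.00 / 48236.00 = 112.15 mm
ȳ = 5416548.00 / 48236.00 = 112.29 mm

x̄ = 112.15 mm, ȳ = 112.29 mm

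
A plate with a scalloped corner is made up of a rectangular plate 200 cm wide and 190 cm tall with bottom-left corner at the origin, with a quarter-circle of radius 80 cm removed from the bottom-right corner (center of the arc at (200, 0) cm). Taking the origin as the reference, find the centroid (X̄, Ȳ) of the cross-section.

X̄ = 89.93 cm, Ȳ = 104.31 cm

Part | A | x̄ᵢ | ȳᵢ | A·x̄ᵢ | A·ȳᵢ
plate | 38000.00 | 100.00 | 95.00 | 3800000.00 | 3610000.00
removed quarter-circle | -5026.55 | 166.05 | 33.95 | -834642.98 | -170666.67
Σ | 32973.45 |  |  | 2965357.02 | 3439333.33
X̄ = 2965357.02 / 32973.45 = 89.93 cm
Ȳ = 3439333.33 / 32973.45 = 104.31 cm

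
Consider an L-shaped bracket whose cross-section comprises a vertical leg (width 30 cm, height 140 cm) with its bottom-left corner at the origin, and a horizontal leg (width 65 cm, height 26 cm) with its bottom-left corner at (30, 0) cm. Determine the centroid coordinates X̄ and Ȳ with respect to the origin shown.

vertical leg: A = 30 × 140 = 4200.00, centroid at (15.00, 70.00).
horizontal leg: A = 65 × 26 = 1690.00, centroid at (62.50, 13.00).
ΣA = 5890.00 cm²
ΣAX̄ = (4200.00)(15.00) + (1690.00)(62.50) = 168625.00 cm³
ΣAȲ = (4200.00)(70.00) + (1690.00)(13.00) = 315970.00 cm³
X̄ = 168625.00 / 5890.00 = 28.63 cm
Ȳ = 315970.00 / 5890.00 = 53.65 cm

X̄ = 28.63 cm, Ȳ = 53.65 cm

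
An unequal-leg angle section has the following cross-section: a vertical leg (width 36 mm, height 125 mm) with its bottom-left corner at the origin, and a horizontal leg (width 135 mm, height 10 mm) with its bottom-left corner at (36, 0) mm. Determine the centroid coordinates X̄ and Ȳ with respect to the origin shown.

X̄ = 37.73 mm, Ȳ = 49.23 mm

vertical leg: A = 36 × 125 = 4500.00, centroid at (18.00, 62.50).
horizontal leg: A = 135 × 10 = 1350.00, centroid at (103.50, 5.00).
ΣA = 5850.00 mm², ΣAX̄ = 220725.00 mm³, ΣAȲ = 288000.00 mm³.
X̄ = 220725.00/5850.00 = 37.73 mm; Ȳ = 288000.00/5850.00 = 49.23 mm.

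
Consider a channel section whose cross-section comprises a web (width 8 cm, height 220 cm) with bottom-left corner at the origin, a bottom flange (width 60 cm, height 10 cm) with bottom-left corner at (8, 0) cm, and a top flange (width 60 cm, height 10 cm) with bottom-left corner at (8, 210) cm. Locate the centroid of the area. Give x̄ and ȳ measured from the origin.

x̄ = 17.78 cm, ȳ = 110.00 cm

web: A = 8 × 220 = 1760.00, centroid at (4.00, 110.00).
bottom flange: A = 60 × 10 = 600.00, centroid at (38.00, 5.00).
top flange: A = 60 × 10 = 600.00, centroid at (38.00, 215.00).
ΣA = 2960.00 cm², ΣAx̄ = 52640.00 cm³, ΣAȳ = 325600.00 cm³.
x̄ = 52640.00/2960.00 = 17.78 cm; ȳ = 325600.00/2960.00 = 110.00 cm.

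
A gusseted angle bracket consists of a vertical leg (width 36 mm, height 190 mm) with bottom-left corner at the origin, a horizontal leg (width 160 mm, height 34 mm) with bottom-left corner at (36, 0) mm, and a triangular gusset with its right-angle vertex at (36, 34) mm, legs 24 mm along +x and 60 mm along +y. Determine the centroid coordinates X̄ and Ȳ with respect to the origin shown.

vertical leg: A = 36 × 190 = 6840.00, centroid at (18.00, 95.00).
horizontal leg: A = 160 × 34 = 5440.00, centroid at (116.00, 17.00).
gusset: A = ½·24·60 = 720.00, centroid at (44.00, 54.00).
ΣA = 13000.00 mm²
ΣAX̄ = (6840.00)(18.00) + (5440.00)(116.00) + (720.00)(44.00) = 785840.00 mm³
ΣAȲ = (6840.00)(95.00) + (5440.00)(17.00) + (720.00)(54.00) = 781160.00 mm³
X̄ = 785840.00 / 13000.00 = 60.45 mm
Ȳ = 781160.00 / 13000.00 = 60.09 mm

X̄ = 60.45 mm, Ȳ = 60.09 mm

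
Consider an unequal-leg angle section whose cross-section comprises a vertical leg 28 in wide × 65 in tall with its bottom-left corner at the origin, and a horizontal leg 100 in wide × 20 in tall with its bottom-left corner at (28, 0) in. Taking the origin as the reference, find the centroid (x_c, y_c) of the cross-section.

vertical leg: A = 28 × 65 = 1820.00, centroid at (14.00, 32.50).
horizontal leg: A = 100 × 20 = 2000.00, centroid at (78.00, 10.00).
ΣA = 3820.00 in²
ΣAx_c = (1820.00)(14.00) + (2000.00)(78.00) = 181480.00 in³
ΣAy_c = (1820.00)(32.50) + (2000.00)(10.00) = 79150.00 in³
x_c = 181480.00 / 3820.00 = 47.51 in
y_c = 79150.00 / 3820.00 = 20.72 in

x_c = 47.51 in, y_c = 20.72 in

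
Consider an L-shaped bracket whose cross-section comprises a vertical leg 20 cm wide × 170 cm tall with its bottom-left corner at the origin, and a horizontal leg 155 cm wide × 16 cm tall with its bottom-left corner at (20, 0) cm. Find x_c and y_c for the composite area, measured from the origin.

x_c = 46.90 cm, y_c = 52.52 cm

Part | A | x̄ᵢ | ȳᵢ | A·x̄ᵢ | A·ȳᵢ
vertical leg | 3400.00 | 10.00 | 85.00 | 34000.00 | 289000.00
horizontal leg | 2480.00 | 97.50 | 8.00 | 241800.00 | 19840.00
Σ | 5880.00 |  |  | 275800.00 | 308840.00
x_c = 275800.00 / 5880.00 = 46.90 cm
y_c = 308840.00 / 5880.00 = 52.52 cm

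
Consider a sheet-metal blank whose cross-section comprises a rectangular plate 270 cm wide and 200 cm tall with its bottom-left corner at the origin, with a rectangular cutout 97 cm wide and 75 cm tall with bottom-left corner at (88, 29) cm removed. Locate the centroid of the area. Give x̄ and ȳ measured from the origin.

x̄ = 134.77 cm, ȳ = 105.22 cm

plate: A = 270 × 200 = 54000.00, centroid at (135.00, 100.00).
hole: A = −(97 × 75) = -7275.00, centroid at (136.50, 66.50).
ΣA = 46725.00 cm², ΣAx̄ = 6296962.50 cm³, ΣAȳ = 4916212.50 cm³.
x̄ = 6296962.50/46725.00 = 134.77 cm; ȳ = 4916212.50/46725.00 = 105.22 cm.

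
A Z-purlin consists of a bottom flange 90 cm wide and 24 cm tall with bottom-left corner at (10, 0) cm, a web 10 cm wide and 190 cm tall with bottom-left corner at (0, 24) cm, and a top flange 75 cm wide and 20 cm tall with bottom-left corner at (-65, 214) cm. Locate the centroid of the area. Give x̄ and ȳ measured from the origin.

Part | A | x̄ᵢ | ȳᵢ | A·x̄ᵢ | A·ȳᵢ
bottom flange | 2160.00 | 55.00 | 12.00 | 118800.00 | 25920.00
web | 1900.00 | 5.00 | 119.00 | 9500.00 | 226100.00
top flange | 1500.00 | -27.50 | 224.00 | -41250.00 | 336000.00
Σ | 5560.00 |  |  | 87050.00 | 588020.00
x̄ = 87050.00 / 5560.00 = 15.66 cm
ȳ = 588020.00 / 5560.00 = 105.76 cm

x̄ = 15.66 cm, ȳ = 105.76 cm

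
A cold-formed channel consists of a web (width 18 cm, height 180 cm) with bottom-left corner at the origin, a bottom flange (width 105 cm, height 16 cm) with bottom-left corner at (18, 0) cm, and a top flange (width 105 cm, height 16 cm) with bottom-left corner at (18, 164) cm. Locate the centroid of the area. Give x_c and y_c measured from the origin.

web: A = 18 × 180 = 3240.00, centroid at (9.00, 90.00).
bottom flange: A = 105 × 16 = 1680.00, centroid at (70.50, 8.00).
top flange: A = 105 × 16 = 1680.00, centroid at (70.50, 172.00).
ΣA = 6600.00 cm², ΣAx_c = 266040.00 cm³, ΣAy_c = 594000.00 cm³.
x_c = 266040.00/6600.00 = 40.31 cm; y_c = 594000.00/6600.00 = 90.00 cm.

x_c = 40.31 cm, y_c = 90.00 cm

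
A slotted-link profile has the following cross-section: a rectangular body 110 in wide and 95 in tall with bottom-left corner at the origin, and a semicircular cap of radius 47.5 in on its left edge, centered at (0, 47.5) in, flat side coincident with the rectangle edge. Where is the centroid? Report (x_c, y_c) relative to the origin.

rectangular body: A = 110 × 95 = 10450.00, centroid at (55.00, 47.50).
semicircular end: A = ½π·47.5² = 3544.11, centroid at (-20.16, 47.50).
ΣA = 13994.11 in²
ΣAx_c = (10450.00)(55.00) + (3544.11)(-20.16) = 503302.08 in³
ΣAy_c = (10450.00)(47.50) + (3544.11)(47.50) = 664720.19 in³
x_c = 503302.08 / 13994.11 = 35.97 in
y_c = 664720.19 / 13994.11 = 47.50 in

x_c = 35.97 in, y_c = 47.50 in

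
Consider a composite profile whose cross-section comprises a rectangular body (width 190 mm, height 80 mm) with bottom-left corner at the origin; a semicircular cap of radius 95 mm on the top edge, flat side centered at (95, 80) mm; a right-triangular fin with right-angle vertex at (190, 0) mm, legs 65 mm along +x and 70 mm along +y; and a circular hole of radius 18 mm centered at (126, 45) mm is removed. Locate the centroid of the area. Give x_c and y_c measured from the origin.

rectangular body: A = 190 × 80 = 15200.00, centroid at (95.00, 40.00).
semicircular top: A = ½π·95² = 14176.44, centroid at (95.00, 120.32).
triangular fin: A = ½·65·70 = 2275.00, centroid at (211.67, 23.33).
hole: A = −π·18² = -1017.88, centroid at (126.00, 45.00).
ΣA = 30633.56 mm²
ΣAx_c = (15200.00)(95.00) + (14176.44)(95.00) + (2275.00)(211.67) + (-1017.88)(126.00) = 3144050.79 mm³
ΣAy_c = (15200.00)(40.00) + (14176.44)(120.32) + (2275.00)(23.33) + (-1017.88)(45.00) = 2320977.19 mm³
x_c = 3144050.79 / 30633.56 = 102.63 mm
y_c = 2320977.19 / 30633.56 = 75.77 mm

x_c = 102.63 mm, y_c = 75.77 mm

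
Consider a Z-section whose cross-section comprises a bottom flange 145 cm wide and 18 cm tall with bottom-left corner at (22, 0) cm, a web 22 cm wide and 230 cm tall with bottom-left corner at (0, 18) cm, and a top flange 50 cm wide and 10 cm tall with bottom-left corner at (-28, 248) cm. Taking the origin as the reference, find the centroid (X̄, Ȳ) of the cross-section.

Part | A | x̄ᵢ | ȳᵢ | A·x̄ᵢ | A·ȳᵢ
bottom flange | 2610.00 | 94.50 | 9.00 | 246645.00 | 23490.00
web | 5060.00 | 11.00 | 133.00 | 55660.00 | 672980.00
top flange | 500.00 | -3.00 | 253.00 | -1500.00 | 126500.00
Σ | 8170.00 |  |  | 300805.00 | 822970.00
X̄ = 300805.00 / 8170.00 = 36.82 cm
Ȳ = 822970.00 / 8170.00 = 100.73 cm

X̄ = 36.82 cm, Ȳ = 100.73 cm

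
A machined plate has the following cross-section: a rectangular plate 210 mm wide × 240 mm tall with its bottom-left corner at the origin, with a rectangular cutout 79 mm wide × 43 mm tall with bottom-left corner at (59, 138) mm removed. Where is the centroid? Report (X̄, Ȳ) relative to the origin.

Part | A | x̄ᵢ | ȳᵢ | A·x̄ᵢ | A·ȳᵢ
plate | 50400.00 | 105.00 | 120.00 | 5292000.00 | 6048000.00
hole | -3397.00 | 98.50 | 159.50 | -334604.50 | -541821.50
Σ | 47003.00 |  |  | 4957395.50 | 5506178.50
X̄ = 4957395.50 / 47003.00 = 105.47 mm
Ȳ = 5506178.50 / 47003.00 = 117.15 mm

X̄ = 105.47 mm, Ȳ = 117.15 mm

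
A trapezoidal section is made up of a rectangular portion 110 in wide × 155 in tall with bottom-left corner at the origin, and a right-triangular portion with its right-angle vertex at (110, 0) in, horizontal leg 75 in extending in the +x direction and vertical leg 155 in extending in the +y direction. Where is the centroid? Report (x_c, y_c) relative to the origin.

rectangular portion: A = 110 × 155 = 17050.00, centroid at (55.00, 77.50).
triangular portion: A = ½·75·155 = 5812.50, centroid at (135.00, 51.67).
ΣA = 22862.50 in², ΣAx_c = 1722437.50 in³, ΣAy_c = 1621687.50 in³.
x_c = 1722437.50/22862.50 = 75.34 in; y_c = 1621687.50/22862.50 = 70.93 in.

x_c = 75.34 in, y_c = 70.93 in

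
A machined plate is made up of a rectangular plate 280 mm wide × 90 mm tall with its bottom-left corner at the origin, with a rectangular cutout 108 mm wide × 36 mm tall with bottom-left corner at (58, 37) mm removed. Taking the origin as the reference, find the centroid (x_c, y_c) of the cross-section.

x_c = 145.11 mm, y_c = 43.18 mm

plate: A = 280 × 90 = 25200.00, centroid at (140.00, 45.00).
hole: A = −(108 × 36) = -3888.00, centroid at (112.00, 55.00).
ΣA = 21312.00 mm², ΣAx_c = 3092544.00 mm³, ΣAy_c = 920160.00 mm³.
x_c = 3092544.00/21312.00 = 145.11 mm; y_c = 920160.00/21312.00 = 43.18 mm.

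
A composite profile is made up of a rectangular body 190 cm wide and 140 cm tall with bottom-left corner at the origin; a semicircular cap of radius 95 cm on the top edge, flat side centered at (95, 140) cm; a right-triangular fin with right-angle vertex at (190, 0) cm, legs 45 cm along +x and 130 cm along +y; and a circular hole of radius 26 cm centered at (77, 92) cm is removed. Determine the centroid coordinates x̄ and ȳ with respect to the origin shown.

rectangular body: A = 190 × 140 = 26600.00, centroid at (95.00, 70.00).
semicircular top: A = ½π·95² = 14176.44, centroid at (95.00, 180.32).
triangular fin: A = ½·45·130 = 2925.00, centroid at (205.00, 43.33).
hole: A = −π·26² = -2123.72, centroid at (77.00, 92.00).
ΣA = 41577.72 cm², ΣAx̄ = 4309860.32 cm³, ΣAȳ = 4349652.56 cm³.
x̄ = 4309860.32/41577.72 = 103.66 cm; ȳ = 4349652.56/41577.72 = 104.61 cm.

x̄ = 103.66 cm, ȳ = 104.61 cm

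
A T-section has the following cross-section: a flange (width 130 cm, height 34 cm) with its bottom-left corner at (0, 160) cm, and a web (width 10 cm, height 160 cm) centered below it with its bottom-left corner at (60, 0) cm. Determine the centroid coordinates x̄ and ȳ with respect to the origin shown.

web: A = 10 × 160 = 1600.00, centroid at (65.00, 80.00).
flange: A = 130 × 34 = 4420.00, centroid at (65.00, 177.00).
ΣA = 6020.00 cm², ΣAx̄ = 391300.00 cm³, ΣAȳ = 910340.00 cm³.
x̄ = 391300.00/6020.00 = 65.00 cm; ȳ = 910340.00/6020.00 = 151.22 cm.

x̄ = 65.00 cm, ȳ = 151.22 cm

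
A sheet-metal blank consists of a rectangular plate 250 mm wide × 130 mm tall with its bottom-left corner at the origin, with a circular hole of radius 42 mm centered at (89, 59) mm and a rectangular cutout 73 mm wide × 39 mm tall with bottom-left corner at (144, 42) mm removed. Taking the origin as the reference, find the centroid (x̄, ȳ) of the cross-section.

Part | A | x̄ᵢ | ȳᵢ | A·x̄ᵢ | A·ȳᵢ
plate | 32500.00 | 125.00 | 65.00 | 4062500.00 | 2112500.00
hole 1 | -5541.77 | 89.00 | 59.00 | -493217.48 | -326964.40
hole 2 | -2847.00 | 180.50 | 61.50 | -513883.50 | -175090.50
Σ | 24111.23 |  |  | 3055399.02 | 1610445.10
x̄ = 3055399.02 / 24111.23 = 126.72 mm
ȳ = 1610445.10 / 24111.23 = 66.79 mm

x̄ = 126.72 mm, ȳ = 66.79 mm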